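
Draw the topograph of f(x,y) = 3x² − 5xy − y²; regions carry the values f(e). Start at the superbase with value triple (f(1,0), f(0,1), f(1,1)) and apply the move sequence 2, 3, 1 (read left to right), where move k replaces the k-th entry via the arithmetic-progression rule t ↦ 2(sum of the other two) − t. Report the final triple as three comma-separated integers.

start (3,-1,-3) = (f(1,0),f(0,1),f(1,1))
replace slot 2: 2·(3+(-3)) − (-1) = 1 → (3,1,-3)
replace slot 3: 2·(3+1) − (-3) = 11 → (3,1,11)
replace slot 1: 2·(1+11) − 3 = 21 → (21,1,11)

21,1,11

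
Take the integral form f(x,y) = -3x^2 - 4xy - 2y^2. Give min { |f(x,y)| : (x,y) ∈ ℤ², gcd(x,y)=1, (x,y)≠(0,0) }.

translate: b→-2 (≡4 mod 6), so (3,4,2)→(3,-2,1)
flip: (3,-2,1)→(1,2,3)
translate: b→0 (≡2 mod 2), so (1,2,3)→(1,0,2)
reduced (well bottom): (1,0,2) with a≤c, −a<b≤a
well minimum |f| = |-1| = 1 (negative-definite)

1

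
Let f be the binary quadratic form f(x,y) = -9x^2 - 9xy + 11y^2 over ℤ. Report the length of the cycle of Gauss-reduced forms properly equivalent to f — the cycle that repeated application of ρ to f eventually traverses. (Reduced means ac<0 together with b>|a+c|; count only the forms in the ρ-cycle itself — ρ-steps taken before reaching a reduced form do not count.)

D = 477, ⌊√D⌋ = 21
descent: ρ → (11,9,-9)  [lands on river]
river: ρ → (-9,9,11)
river: ρ → (11,13,-7)
river: ρ → (-7,15,9)
river: ρ → (9,21,-1)
river: ρ → (-1,21,9)
river: ρ → (9,15,-7)
river: ρ → (-7,13,11)
ρ-cycle length = 8 (tail of 1 descent step not counted)

8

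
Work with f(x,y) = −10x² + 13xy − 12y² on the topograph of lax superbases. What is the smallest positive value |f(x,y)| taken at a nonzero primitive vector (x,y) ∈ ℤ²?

translate: b→7 (≡-13 mod 20), so (10,-13,12)→(10,7,9)
flip: (10,7,9)→(9,-7,10)
reduced (well bottom): (9,-7,10) with a≤c, −a<b≤a
well minimum |f| = |-9| = 9 (negative-definite)

9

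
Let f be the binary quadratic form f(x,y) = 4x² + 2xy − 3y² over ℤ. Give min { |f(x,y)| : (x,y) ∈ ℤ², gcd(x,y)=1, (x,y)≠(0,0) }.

river: ρ → (-3,4,3)
river: ρ → (3,2,-4)
river: ρ → (-4,6,1)
river: ρ → (1,6,-4)
river: ρ → (-4,2,3)
river: ρ → (3,4,-3)
river: ρ → (-3,2,4)
river: ρ → (4,6,-1)
river: ρ → (-1,6,4)
river: ρ → (4,2,-3)
closes: descent 0, river 10
min |a| on river = 1

1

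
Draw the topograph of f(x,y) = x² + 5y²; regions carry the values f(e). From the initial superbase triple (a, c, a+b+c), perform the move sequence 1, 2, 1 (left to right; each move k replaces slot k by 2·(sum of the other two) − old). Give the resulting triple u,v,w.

start (1,5,6) = (f(1,0),f(0,1),f(1,1))
replace slot 1: 2·(5+6) − 1 = 21 → (21,5,6)
replace slot 2: 2·(21+6) − 5 = 49 → (21,49,6)
replace slot 1: 2·(49+6) − 21 = 89 → (89,49,6)

89,49,6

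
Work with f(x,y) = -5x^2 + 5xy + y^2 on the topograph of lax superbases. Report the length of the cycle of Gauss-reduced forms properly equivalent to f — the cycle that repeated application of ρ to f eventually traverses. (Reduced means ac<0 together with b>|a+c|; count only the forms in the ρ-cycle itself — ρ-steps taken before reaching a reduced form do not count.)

D = 45, ⌊√D⌋ = 6
river: ρ → (1,5,-5)
river: ρ → (-5,5,1)
ρ-cycle length = 2 (tail of 0 descent steps not counted)

2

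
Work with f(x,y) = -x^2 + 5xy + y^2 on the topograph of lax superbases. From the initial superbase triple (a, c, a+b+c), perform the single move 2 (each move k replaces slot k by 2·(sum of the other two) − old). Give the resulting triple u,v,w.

start (-1,1,5) = (f(1,0),f(0,1),f(1,1))
replace slot 2: 2·((-1)+5) − 1 = 7 → (-1,7,5)

-1,7,5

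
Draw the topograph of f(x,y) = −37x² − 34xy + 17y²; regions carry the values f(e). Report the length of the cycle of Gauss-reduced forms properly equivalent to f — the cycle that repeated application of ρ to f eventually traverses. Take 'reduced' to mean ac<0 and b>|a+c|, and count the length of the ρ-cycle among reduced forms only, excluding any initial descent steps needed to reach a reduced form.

D = 3672, ⌊√D⌋ = 60
descent: ρ → (17,34,-37)  [lands on river]
river: ρ → (-37,40,14)
river: ρ → (14,44,-31)
river: ρ → (-31,18,27)
river: ρ → (27,36,-22)
river: ρ → (-22,52,11)
river: ρ → (11,58,-7)
river: ρ → (-7,54,27)
river: ρ → (27,54,-7)
river: ρ → (-7,58,11)
river: ρ → (11,52,-22)
river: ρ → (-22,36,27)
river: ρ → (27,18,-31)
river: ρ → (-31,44,14)
river: ρ → (14,40,-37)
river: ρ → (-37,34,17)
ρ-cycle length = 16 (tail of 1 descent step not counted)

16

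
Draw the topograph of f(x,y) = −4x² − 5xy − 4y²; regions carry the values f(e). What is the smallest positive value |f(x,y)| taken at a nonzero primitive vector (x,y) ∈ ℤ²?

translate: b→-3 (≡5 mod 8), so (4,5,4)→(4,-3,3)
flip: (4,-3,3)→(3,3,4)
reduced (well bottom): (3,3,4) with a≤c, −a<b≤a
well minimum |f| = |-3| = 3 (negative-definite)

3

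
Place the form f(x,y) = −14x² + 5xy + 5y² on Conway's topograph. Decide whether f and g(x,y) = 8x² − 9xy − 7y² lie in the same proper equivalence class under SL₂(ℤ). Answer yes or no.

D₁ = 305, D₂ = 305
river cycle of f (length 4): (5, 15, -4), (-4, 17, 1), (1, 17, -4), (-4, 15, 5)
river cycle of g (length 8): (-7, 9, 8), (8, 7, -8), (-8, 9, 7), (7, 5, -10), (-10, 15, 2), (2, 17, -2), (-2, 15, 10), (10, 5, -7)
cycles differ ⇒ inequivalent

no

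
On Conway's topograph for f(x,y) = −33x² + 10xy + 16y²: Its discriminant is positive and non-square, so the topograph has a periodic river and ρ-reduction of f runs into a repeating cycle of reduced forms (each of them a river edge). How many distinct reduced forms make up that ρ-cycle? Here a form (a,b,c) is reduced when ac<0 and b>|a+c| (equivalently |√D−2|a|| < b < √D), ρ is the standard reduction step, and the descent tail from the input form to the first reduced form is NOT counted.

D = 2212, ⌊√D⌋ = 47
descent: ρ → (16,22,-27)  [lands on river]
river: ρ → (-27,32,11)
river: ρ → (11,34,-24)
river: ρ → (-24,14,21)
river: ρ → (21,28,-17)
river: ρ → (-17,40,9)
river: ρ → (9,32,-33)
river: ρ → (-33,34,8)
river: ρ → (8,46,-3)
river: ρ → (-3,44,23)
river: ρ → (23,2,-24)
river: ρ → (-24,46,1)
river: ρ → (1,46,-24)
river: ρ → (-24,2,23)
river: ρ → (23,44,-3)
river: ρ → (-3,46,8)
river: ρ → (8,34,-33)
river: ρ → (-33,32,9)
river: ρ → (9,40,-17)
river: ρ → (-17,28,21)
river: ρ → (21,14,-24)
river: ρ → (-24,34,11)
river: ρ → (11,32,-27)
river: ρ → (-27,22,16)
river: ρ → (16,42,-7)
river: ρ → (-7,42,16)
ρ-cycle length = 26 (tail of 1 descent step not counted)

26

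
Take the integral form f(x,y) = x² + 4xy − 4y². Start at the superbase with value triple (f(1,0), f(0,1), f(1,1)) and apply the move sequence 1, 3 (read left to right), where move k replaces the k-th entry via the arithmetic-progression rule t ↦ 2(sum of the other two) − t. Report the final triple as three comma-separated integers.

start (1,-4,1) = (f(1,0),f(0,1),f(1,1))
replace slot 1: 2·((-4)+1) − 1 = -7 → (-7,-4,1)
replace slot 3: 2·((-7)+(-4)) − 1 = -23 → (-7,-4,-23)

-7,-4,-23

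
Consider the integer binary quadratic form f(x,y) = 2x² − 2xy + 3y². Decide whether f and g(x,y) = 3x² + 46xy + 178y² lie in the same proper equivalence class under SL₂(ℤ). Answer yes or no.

D₁ = -20, D₂ = -20
f: translate: b→2 (≡-2 mod 4), so (2,-2,3)→(2,2,3)
f: reduced (well bottom): (2,2,3) with a≤c, −a<b≤a
g: translate: b→-2 (≡46 mod 6), so (3,46,178)→(3,-2,2)
g: flip: (3,-2,2)→(2,2,3)
g: reduced (well bottom): (2,2,3) with a≤c, −a<b≤a
reduced forms (2, 2, 3) vs (2, 2, 3) ⇒ equivalent

yes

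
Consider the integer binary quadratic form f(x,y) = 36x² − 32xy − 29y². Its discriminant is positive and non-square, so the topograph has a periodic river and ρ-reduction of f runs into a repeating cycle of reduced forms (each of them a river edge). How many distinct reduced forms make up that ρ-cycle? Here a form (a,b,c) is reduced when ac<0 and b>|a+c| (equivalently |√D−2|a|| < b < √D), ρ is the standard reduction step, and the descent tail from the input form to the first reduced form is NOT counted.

D = 5200, ⌊√D⌋ = 72
descent: ρ → (-29,32,36)  [lands on river]
river: ρ → (36,40,-25)
river: ρ → (-25,60,16)
river: ρ → (16,68,-9)
river: ρ → (-9,58,51)
river: ρ → (51,44,-16)
river: ρ → (-16,52,39)
river: ρ → (39,26,-29)
ρ-cycle length = 8 (tail of 1 descent step not counted)

8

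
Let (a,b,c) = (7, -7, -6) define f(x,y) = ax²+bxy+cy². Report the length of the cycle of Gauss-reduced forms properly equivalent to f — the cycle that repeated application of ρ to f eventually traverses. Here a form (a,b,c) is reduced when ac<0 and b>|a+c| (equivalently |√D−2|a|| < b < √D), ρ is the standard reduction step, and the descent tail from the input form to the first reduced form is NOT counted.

D = 217, ⌊√D⌋ = 14
descent: ρ → (-6,7,7)  [lands on river]
river: ρ → (7,7,-6)
river: ρ → (-6,5,8)
river: ρ → (8,11,-3)
river: ρ → (-3,13,4)
river: ρ → (4,11,-6)
river: ρ → (-6,13,2)
river: ρ → (2,11,-12)
river: ρ → (-12,13,1)
river: ρ → (1,13,-12)
river: ρ → (-12,11,2)
river: ρ → (2,13,-6)
river: ρ → (-6,11,4)
river: ρ → (4,13,-3)
river: ρ → (-3,11,8)
river: ρ → (8,5,-6)
ρ-cycle length = 16 (tail of 1 descent step not counted)

16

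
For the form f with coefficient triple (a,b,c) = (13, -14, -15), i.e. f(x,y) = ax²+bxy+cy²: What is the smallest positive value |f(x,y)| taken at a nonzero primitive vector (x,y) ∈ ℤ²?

descent: ρ → (-15,14,13)  [lands on river]
river: ρ → (13,12,-16)
river: ρ → (-16,20,9)
river: ρ → (9,16,-20)
river: ρ → (-20,24,5)
river: ρ → (5,26,-15)
river: ρ → (-15,4,16)
river: ρ → (16,28,-3)
river: ρ → (-3,26,25)
river: ρ → (25,24,-4)
river: ρ → (-4,24,25)
river: ρ → (25,26,-3)
river: ρ → (-3,28,16)
river: ρ → (16,4,-15)
river: ρ → (-15,26,5)
river: ρ → (5,24,-20)
river: ρ → (-20,16,9)
river: ρ → (9,20,-16)
river: ρ → (-16,12,13)
river: ρ → (13,14,-15)
river: ρ → (-15,16,12)
river: ρ → (12,8,-19)
river: ρ → (-19,30,1)
river: ρ → (1,30,-19)
river: ρ → (-19,8,12)
river: ρ → (12,16,-15)
closes: descent 1, river 26
min |a| on river = 1

1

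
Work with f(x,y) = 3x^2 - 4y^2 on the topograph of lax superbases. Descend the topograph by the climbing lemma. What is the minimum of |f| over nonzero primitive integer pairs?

descent: ρ → (-4,0,3)
descent: ρ → (3,6,-1)  [lands on river]
river: ρ → (-1,6,3)
closes: descent 2, river 2
min |a| on river = 1

1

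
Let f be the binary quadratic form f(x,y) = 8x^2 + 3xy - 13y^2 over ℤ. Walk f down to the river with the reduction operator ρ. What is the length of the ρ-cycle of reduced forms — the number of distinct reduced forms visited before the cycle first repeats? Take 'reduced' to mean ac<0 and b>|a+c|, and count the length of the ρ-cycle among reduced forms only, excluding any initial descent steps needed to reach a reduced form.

D = 425, ⌊√D⌋ = 20
descent: ρ → (-13,-3,8)
descent: ρ → (8,19,-2)  [lands on river]
river: ρ → (-2,17,17)
river: ρ → (17,17,-2)
river: ρ → (-2,19,8)
river: ρ → (8,13,-8)
river: ρ → (-8,19,2)
river: ρ → (2,17,-17)
river: ρ → (-17,17,2)
river: ρ → (2,19,-8)
river: ρ → (-8,13,8)
ρ-cycle length = 10 (tail of 2 descent steps not counted)

10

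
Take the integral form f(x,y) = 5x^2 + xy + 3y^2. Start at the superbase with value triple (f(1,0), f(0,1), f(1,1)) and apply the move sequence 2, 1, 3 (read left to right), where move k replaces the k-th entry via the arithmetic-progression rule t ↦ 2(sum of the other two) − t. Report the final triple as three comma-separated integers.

start (5,3,9) = (f(1,0),f(0,1),f(1,1))
replace slot 2: 2·(5+9) − 3 = 25 → (5,25,9)
replace slot 1: 2·(25+9) − 5 = 63 → (63,25,9)
replace slot 3: 2·(63+25) − 9 = 167 → (63,25,167)

63,25,167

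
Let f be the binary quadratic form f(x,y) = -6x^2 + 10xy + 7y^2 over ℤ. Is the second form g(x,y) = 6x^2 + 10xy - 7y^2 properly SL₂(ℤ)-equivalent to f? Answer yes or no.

D₁ = 268, D₂ = 268
river cycle of f (length 10): (7, 4, -9), (-9, 14, 2), (2, 14, -9), (-9, 4, 7), (7, 10, -6), (-6, 14, 3), (3, 16, -1), (-1, 16, 3), (3, 14, -6), (-6, 10, 7)
river cycle of g (length 10): (-7, 4, 9), (9, 14, -2), (-2, 14, 9), (9, 4, -7), (-7, 10, 6), (6, 14, -3), (-3, 16, 1), (1, 16, -3), (-3, 14, 6), (6, 10, -7)
cycles differ ⇒ inequivalent

no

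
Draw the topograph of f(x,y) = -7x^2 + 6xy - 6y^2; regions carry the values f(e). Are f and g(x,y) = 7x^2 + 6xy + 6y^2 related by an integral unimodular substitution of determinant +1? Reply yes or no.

D₁ = -132, D₂ = -132
f is negative-definite; reduce −f:
−f: flip: (7,-6,6)→(6,6,7)
−f: reduced (well bottom): (6,6,7) with a≤c, −a<b≤a
flip sign back: reduced form of f is (-6,-6,-7)
g: flip: (7,6,6)→(6,-6,7)
g: translate: b→6 (≡-6 mod 12), so (6,-6,7)→(6,6,7)
g: reduced (well bottom): (6,6,7) with a≤c, −a<b≤a
reduced forms (-6, -6, -7) vs (6, 6, 7) ⇒ inequivalent

no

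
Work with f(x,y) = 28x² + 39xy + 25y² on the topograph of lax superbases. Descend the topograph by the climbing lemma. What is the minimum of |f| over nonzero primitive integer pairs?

translate: b→-17 (≡39 mod 56), so (28,39,25)→(28,-17,14)
flip: (28,-17,14)→(14,17,28)
translate: b→-11 (≡17 mod 28), so (14,17,28)→(14,-11,25)
reduced (well bottom): (14,-11,25) with a≤c, −a<b≤a
well minimum = a = 14

14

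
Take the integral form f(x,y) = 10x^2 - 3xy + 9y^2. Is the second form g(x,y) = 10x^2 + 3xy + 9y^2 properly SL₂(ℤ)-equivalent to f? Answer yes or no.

D₁ = -351, D₂ = -351
f: flip: (10,-3,9)→(9,3,10)
f: reduced (well bottom): (9,3,10) with a≤c, −a<b≤a
g: flip: (10,3,9)→(9,-3,10)
g: reduced (well bottom): (9,-3,10) with a≤c, −a<b≤a
reduced forms (9, 3, 10) vs (9, -3, 10) ⇒ inequivalent

no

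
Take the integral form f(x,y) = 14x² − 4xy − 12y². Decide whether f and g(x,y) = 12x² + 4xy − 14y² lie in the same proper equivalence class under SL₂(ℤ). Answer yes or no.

D₁ = 688, D₂ = 688
river cycle of f (length 10): (-12, 4, 14), (14, 24, -2), (-2, 24, 14), (14, 4, -12), (-12, 20, 6), (6, 16, -18), (-18, 20, 4), (4, 20, -18), (-18, 16, 6), (6, 20, -12)
river cycle of g (length 10): (-14, 24, 2), (2, 24, -14), (-14, 4, 12), (12, 20, -6), (-6, 16, 18), (18, 20, -4), (-4, 20, 18), (18, 16, -6), (-6, 20, 12), (12, 4, -14)
cycles differ ⇒ inequivalent

no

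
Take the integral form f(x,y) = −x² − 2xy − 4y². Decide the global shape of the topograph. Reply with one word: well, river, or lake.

D = b²−4ac = (-2)² − 4·(-1)·(-4) = -12
D < 0 ⇒ definite ⇒ every region one sign ⇒ single well

well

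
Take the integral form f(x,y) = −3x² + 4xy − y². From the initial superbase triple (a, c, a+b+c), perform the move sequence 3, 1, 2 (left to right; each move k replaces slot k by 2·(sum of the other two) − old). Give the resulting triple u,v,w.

start (-3,-1,0) = (f(1,0),f(0,1),f(1,1))
replace slot 3: 2·((-3)+(-1)) − 0 = -8 → (-3,-1,-8)
replace slot 1: 2·((-1)+(-8)) − (-3) = -15 → (-15,-1,-8)
replace slot 2: 2·((-15)+(-8)) − (-1) = -45 → (-15,-45,-8)

-15,-45,-8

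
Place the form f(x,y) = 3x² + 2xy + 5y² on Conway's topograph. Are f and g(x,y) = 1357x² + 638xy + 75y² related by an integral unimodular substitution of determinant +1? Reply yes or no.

D₁ = -56, D₂ = -56
f: reduced (well bottom): (3,2,5) with a≤c, −a<b≤a
g: flip: (1357,638,75)→(75,-638,1357)
g: translate: b→-38 (≡-638 mod 150), so (75,-638,1357)→(75,-38,5)
g: flip: (75,-38,5)→(5,38,75)
g: translate: b→-2 (≡38 mod 10), so (5,38,75)→(5,-2,3)
g: flip: (5,-2,3)→(3,2,5)
g: reduced (well bottom): (3,2,5) with a≤c, −a<b≤a
reduced forms (3, 2, 5) vs (3, 2, 5) ⇒ equivalent

yes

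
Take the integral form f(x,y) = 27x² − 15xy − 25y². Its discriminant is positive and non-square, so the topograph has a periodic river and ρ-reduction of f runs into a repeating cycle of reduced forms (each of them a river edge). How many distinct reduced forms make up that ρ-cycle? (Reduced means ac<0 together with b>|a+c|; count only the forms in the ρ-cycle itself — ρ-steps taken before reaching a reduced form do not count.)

D = 2925, ⌊√D⌋ = 54
descent: ρ → (-25,15,27)  [lands on river]
river: ρ → (27,39,-13)
river: ρ → (-13,39,27)
river: ρ → (27,15,-25)
river: ρ → (-25,35,17)
river: ρ → (17,33,-27)
river: ρ → (-27,21,23)
river: ρ → (23,25,-25)
river: ρ → (-25,25,23)
river: ρ → (23,21,-27)
river: ρ → (-27,33,17)
river: ρ → (17,35,-25)
ρ-cycle length = 12 (tail of 1 descent step not counted)

12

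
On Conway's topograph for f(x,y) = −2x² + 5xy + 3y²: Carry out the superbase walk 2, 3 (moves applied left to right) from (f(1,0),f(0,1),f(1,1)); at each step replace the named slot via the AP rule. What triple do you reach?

start (-2,3,6) = (f(1,0),f(0,1),f(1,1))
replace slot 2: 2·((-2)+6) − 3 = 5 → (-2,5,6)
replace slot 3: 2·((-2)+5) − 6 = 0 → (-2,5,0)

-2,5,0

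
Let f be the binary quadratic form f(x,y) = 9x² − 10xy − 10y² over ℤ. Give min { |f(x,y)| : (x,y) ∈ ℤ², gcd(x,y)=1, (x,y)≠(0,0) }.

descent: ρ → (-10,10,9)  [lands on river]
river: ρ → (9,8,-11)
river: ρ → (-11,14,6)
river: ρ → (6,10,-15)
river: ρ → (-15,20,1)
river: ρ → (1,20,-15)
river: ρ → (-15,10,6)
river: ρ → (6,14,-11)
river: ρ → (-11,8,9)
river: ρ → (9,10,-10)
closes: descent 1, river 10
min |a| on river = 1

1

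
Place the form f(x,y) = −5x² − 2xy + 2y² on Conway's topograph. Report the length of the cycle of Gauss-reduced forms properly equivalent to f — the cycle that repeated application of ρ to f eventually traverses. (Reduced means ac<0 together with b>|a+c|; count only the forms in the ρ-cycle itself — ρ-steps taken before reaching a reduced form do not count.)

D = 44, ⌊√D⌋ = 6
descent: ρ → (2,6,-1)  [lands on river]
river: ρ → (-1,6,2)
ρ-cycle length = 2 (tail of 1 descent step not counted)

2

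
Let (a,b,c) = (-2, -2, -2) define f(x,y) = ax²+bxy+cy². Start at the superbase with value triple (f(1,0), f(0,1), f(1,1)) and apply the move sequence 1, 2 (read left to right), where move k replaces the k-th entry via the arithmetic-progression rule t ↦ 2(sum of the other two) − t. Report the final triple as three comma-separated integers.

start (-2,-2,-6) = (f(1,0),f(0,1),f(1,1))
replace slot 1: 2·((-2)+(-6)) − (-2) = -14 → (-14,-2,-6)
replace slot 2: 2·((-14)+(-6)) − (-2) = -38 → (-14,-38,-6)

-14,-38,-6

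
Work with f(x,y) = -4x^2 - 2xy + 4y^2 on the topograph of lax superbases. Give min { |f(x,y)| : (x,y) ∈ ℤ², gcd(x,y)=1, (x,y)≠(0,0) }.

descent: ρ → (4,2,-4)  [lands on river]
river: ρ → (-4,6,2)
river: ρ → (2,6,-4)
river: ρ → (-4,2,4)
river: ρ → (4,6,-2)
river: ρ → (-2,6,4)
closes: descent 1, river 6
min |a| on river = 2

2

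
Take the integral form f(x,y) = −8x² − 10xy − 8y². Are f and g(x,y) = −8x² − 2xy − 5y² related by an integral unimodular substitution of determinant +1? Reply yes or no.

D₁ = -156, D₂ = -156
f is negative-definite; reduce −f:
−f: translate: b→-6 (≡10 mod 16), so (8,10,8)→(8,-6,6)
−f: flip: (8,-6,6)→(6,6,8)
−f: reduced (well bottom): (6,6,8) with a≤c, −a<b≤a
flip sign back: reduced form of f is (-6,-6,-8)
g is negative-definite; reduce −g:
−g: flip: (8,2,5)→(5,-2,8)
−g: reduced (well bottom): (5,-2,8) with a≤c, −a<b≤a
flip sign back: reduced form of g is (-5,2,-8)
reduced forms (-6, -6, -8) vs (-5, 2, -8) ⇒ inequivalent

no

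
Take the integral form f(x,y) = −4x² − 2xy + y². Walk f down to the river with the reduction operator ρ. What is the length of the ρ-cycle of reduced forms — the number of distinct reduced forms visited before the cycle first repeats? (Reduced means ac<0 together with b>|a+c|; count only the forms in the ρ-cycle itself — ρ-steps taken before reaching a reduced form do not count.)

D = 20, ⌊√D⌋ = 4
descent: ρ → (1,4,-1)  [lands on river]
river: ρ → (-1,4,1)
ρ-cycle length = 2 (tail of 1 descent step not counted)

2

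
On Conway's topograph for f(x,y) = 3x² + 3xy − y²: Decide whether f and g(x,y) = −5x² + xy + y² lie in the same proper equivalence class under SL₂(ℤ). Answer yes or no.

D₁ = 21, D₂ = 21
river cycle of f (length 2): (-1, 3, 3), (3, 3, -1)
river cycle of g (length 2): (1, 3, -3), (-3, 3, 1)
cycles differ ⇒ inequivalent

no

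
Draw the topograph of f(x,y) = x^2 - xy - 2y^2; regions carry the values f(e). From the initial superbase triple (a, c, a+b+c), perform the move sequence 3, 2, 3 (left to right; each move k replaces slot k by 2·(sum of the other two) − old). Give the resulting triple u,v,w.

start (1,-2,-2) = (f(1,0),f(0,1),f(1,1))
replace slot 3: 2·(1+(-2)) − (-2) = 0 → (1,-2,0)
replace slot 2: 2·(1+0) − (-2) = 4 → (1,4,0)
replace slot 3: 2·(1+4) − 0 = 10 → (1,4,10)

1,4,10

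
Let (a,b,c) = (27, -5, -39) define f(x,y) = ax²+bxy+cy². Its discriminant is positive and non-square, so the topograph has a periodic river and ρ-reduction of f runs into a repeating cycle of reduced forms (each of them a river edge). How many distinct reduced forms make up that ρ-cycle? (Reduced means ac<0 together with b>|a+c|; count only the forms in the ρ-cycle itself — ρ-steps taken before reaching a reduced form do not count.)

D = 4237, ⌊√D⌋ = 65
descent: ρ → (-39,5,27)
descent: ρ → (27,49,-17)  [lands on river]
river: ρ → (-17,53,21)
river: ρ → (21,31,-39)
river: ρ → (-39,47,13)
river: ρ → (13,57,-19)
river: ρ → (-19,57,13)
river: ρ → (13,47,-39)
river: ρ → (-39,31,21)
river: ρ → (21,53,-17)
river: ρ → (-17,49,27)
river: ρ → (27,59,-7)
river: ρ → (-7,53,51)
river: ρ → (51,49,-9)
river: ρ → (-9,59,21)
river: ρ → (21,25,-43)
river: ρ → (-43,61,3)
river: ρ → (3,65,-1)
river: ρ → (-1,65,3)
river: ρ → (3,61,-43)
river: ρ → (-43,25,21)
river: ρ → (21,59,-9)
river: ρ → (-9,49,51)
river: ρ → (51,53,-7)
river: ρ → (-7,59,27)
ρ-cycle length = 24 (tail of 2 descent steps not counted)

24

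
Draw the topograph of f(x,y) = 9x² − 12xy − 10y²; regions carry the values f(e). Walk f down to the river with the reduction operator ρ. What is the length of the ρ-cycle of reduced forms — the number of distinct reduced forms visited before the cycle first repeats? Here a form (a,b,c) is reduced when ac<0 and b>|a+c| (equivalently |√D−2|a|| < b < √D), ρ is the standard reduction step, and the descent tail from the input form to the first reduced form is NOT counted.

D = 504, ⌊√D⌋ = 22
descent: ρ → (-10,12,9)  [lands on river]
river: ρ → (9,6,-13)
river: ρ → (-13,20,2)
river: ρ → (2,20,-13)
river: ρ → (-13,6,9)
river: ρ → (9,12,-10)
river: ρ → (-10,8,11)
river: ρ → (11,14,-7)
river: ρ → (-7,14,11)
river: ρ → (11,8,-10)
ρ-cycle length = 10 (tail of 1 descent step not counted)

10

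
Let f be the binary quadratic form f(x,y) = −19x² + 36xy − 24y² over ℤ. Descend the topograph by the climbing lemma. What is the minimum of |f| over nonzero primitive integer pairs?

translate: b→2 (≡-36 mod 38), so (19,-36,24)→(19,2,7)
flip: (19,2,7)→(7,-2,19)
reduced (well bottom): (7,-2,19) with a≤c, −a<b≤a
well minimum |f| = |-7| = 7 (negative-definite)

7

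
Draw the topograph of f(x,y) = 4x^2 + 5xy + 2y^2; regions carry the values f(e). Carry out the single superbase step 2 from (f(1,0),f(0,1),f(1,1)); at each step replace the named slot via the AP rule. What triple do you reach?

start (4,2,11) = (f(1,0),f(0,1),f(1,1))
replace slot 2: 2·(4+11) − 2 = 28 → (4,28,11)

4,28,11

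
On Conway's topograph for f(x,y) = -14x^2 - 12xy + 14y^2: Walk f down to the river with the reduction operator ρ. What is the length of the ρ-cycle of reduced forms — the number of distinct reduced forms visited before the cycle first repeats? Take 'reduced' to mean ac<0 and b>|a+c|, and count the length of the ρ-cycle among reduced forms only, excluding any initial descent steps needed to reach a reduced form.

D = 928, ⌊√D⌋ = 30
descent: ρ → (14,12,-14)  [lands on river]
river: ρ → (-14,16,12)
river: ρ → (12,8,-18)
river: ρ → (-18,28,2)
river: ρ → (2,28,-18)
river: ρ → (-18,8,12)
river: ρ → (12,16,-14)
river: ρ → (-14,12,14)
river: ρ → (14,16,-12)
river: ρ → (-12,8,18)
river: ρ → (18,28,-2)
river: ρ → (-2,28,18)
river: ρ → (18,8,-12)
river: ρ → (-12,16,14)
ρ-cycle length = 14 (tail of 1 descent step not counted)

14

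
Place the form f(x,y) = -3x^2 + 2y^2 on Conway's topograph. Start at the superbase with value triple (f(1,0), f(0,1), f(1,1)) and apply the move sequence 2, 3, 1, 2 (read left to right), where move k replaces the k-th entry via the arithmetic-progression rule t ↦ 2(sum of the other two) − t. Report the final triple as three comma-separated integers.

start (-3,2,-1) = (f(1,0),f(0,1),f(1,1))
replace slot 2: 2·((-3)+(-1)) − 2 = -10 → (-3,-10,-1)
replace slot 3: 2·((-3)+(-10)) − (-1) = -25 → (-3,-10,-25)
replace slot 1: 2·((-10)+(-25)) − (-3) = -67 → (-67,-10,-25)
replace slot 2: 2·((-67)+(-25)) − (-10) = -174 → (-67,-174,-25)

-67,-174,-25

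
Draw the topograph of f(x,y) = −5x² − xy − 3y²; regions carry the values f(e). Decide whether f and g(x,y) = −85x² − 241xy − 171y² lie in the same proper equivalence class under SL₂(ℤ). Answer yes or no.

D₁ = -59, D₂ = -59
f is negative-definite; reduce −f:
−f: flip: (5,1,3)→(3,-1,5)
−f: reduced (well bottom): (3,-1,5) with a≤c, −a<b≤a
flip sign back: reduced form of f is (-3,1,-5)
g is negative-definite; reduce −g:
−g: translate: b→71 (≡241 mod 170), so (85,241,171)→(85,71,15)
−g: flip: (85,71,15)→(15,-71,85)
−g: translate: b→-11 (≡-71 mod 30), so (15,-71,85)→(15,-11,3)
−g: flip: (15,-11,3)→(3,11,15)
−g: translate: b→-1 (≡11 mod 6), so (3,11,15)→(3,-1,5)
−g: reduced (well bottom): (3,-1,5) with a≤c, −a<b≤a
flip sign back: reduced form of g is (-3,1,-5)
reduced forms (-3, 1, -5) vs (-3, 1, -5) ⇒ equivalent

yes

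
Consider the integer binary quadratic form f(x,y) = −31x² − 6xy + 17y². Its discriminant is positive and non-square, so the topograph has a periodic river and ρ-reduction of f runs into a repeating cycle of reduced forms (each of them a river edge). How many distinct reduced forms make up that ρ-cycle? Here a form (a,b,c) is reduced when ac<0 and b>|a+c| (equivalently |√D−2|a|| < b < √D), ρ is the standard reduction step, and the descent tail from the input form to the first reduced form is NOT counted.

D = 2144, ⌊√D⌋ = 46
descent: ρ → (17,40,-8)  [lands on river]
river: ρ → (-8,40,17)
river: ρ → (17,28,-20)
river: ρ → (-20,12,25)
river: ρ → (25,38,-7)
river: ρ → (-7,46,1)
river: ρ → (1,46,-7)
river: ρ → (-7,38,25)
river: ρ → (25,12,-20)
river: ρ → (-20,28,17)
ρ-cycle length = 10 (tail of 1 descent step not counted)

10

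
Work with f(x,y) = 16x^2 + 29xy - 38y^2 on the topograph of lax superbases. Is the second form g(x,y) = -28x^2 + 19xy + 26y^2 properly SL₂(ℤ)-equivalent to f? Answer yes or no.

D₁ = 3273, D₂ = 3273
river cycle of f (length 52): (-38, 47, 7), (7, 51, -24), (-24, 45, 13), (13, 33, -42), (-42, 51, 4), (4, 53, -29), (-29, 5, 28), (28, 51, -6), (-6, 57, 1), (1, 57, -6), … (42 more)
river cycle of g (length 52): (26, 33, -21), (-21, 51, 8), (8, 45, -39), (-39, 33, 14), (14, 51, -12), (-12, 45, 26), (26, 7, -31), (-31, 55, 2), (2, 57, -3), (-3, 57, 2), … (42 more)
cycles differ ⇒ inequivalent

no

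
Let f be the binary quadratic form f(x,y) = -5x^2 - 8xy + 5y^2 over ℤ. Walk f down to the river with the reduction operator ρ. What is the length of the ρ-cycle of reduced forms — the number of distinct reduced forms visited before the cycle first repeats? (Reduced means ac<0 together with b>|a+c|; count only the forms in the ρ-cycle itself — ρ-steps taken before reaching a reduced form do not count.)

D = 164, ⌊√D⌋ = 12
descent: ρ → (5,8,-5)  [lands on river]
river: ρ → (-5,12,1)
river: ρ → (1,12,-5)
river: ρ → (-5,8,5)
river: ρ → (5,12,-1)
river: ρ → (-1,12,5)
ρ-cycle length = 6 (tail of 1 descent step not counted)

6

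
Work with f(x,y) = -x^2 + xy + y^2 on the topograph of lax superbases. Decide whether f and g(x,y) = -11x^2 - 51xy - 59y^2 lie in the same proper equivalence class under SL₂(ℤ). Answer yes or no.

D₁ = 5, D₂ = 5
river cycle of f (length 2): (1, 1, -1), (-1, 1, 1)
river cycle of g (length 2): (-1, 1, 1), (1, 1, -1)
cycles coincide ⇒ equivalent

yes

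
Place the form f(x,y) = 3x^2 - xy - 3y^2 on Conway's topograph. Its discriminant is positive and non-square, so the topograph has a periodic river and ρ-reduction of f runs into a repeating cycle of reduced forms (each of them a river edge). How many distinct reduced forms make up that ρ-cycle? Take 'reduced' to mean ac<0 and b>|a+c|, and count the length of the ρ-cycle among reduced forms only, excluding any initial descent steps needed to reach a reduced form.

D = 37, ⌊√D⌋ = 6
descent: ρ → (-3,1,3)  [lands on river]
river: ρ → (3,5,-1)
river: ρ → (-1,5,3)
river: ρ → (3,1,-3)
river: ρ → (-3,5,1)
river: ρ → (1,5,-3)
ρ-cycle length = 6 (tail of 1 descent step not counted)

6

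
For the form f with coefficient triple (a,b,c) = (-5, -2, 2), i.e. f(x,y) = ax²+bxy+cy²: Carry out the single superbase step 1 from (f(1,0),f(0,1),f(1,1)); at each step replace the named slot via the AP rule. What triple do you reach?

start (-5,2,-5) = (f(1,0),f(0,1),f(1,1))
replace slot 1: 2·(2+(-5)) − (-5) = -1 → (-1,2,-5)

-1,2,-5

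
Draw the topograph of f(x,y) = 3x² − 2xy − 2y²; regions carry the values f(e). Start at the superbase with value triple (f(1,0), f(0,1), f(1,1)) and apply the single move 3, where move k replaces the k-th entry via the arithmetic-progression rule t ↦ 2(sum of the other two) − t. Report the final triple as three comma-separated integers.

start (3,-2,-1) = (f(1,0),f(0,1),f(1,1))
replace slot 3: 2·(3+(-2)) − (-1) = 3 → (3,-2,3)

3,-2,3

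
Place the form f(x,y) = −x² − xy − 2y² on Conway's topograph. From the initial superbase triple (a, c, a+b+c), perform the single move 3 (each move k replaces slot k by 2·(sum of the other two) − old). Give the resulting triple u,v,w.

start (-1,-2,-4) = (f(1,0),f(0,1),f(1,1))
replace slot 3: 2·((-1)+(-2)) − (-4) = -2 → (-1,-2,-2)

-1,-2,-2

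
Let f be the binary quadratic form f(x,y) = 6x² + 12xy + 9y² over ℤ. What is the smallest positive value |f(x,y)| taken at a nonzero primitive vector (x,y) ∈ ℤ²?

translate: b→0 (≡12 mod 12), so (6,12,9)→(6,0,3)
flip: (6,0,3)→(3,0,6)
reduced (well bottom): (3,0,6) with a≤c, −a<b≤a
well minimum = a = 3

3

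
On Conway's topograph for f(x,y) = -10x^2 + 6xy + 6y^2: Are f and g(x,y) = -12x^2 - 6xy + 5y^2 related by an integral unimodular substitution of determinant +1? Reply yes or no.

D₁ = 276, D₂ = 276
river cycle of f (length 4): (6, 6, -10), (-10, 14, 2), (2, 14, -10), (-10, 6, 6)
river cycle of g (length 8): (5, 16, -1), (-1, 16, 5), (5, 14, -4), (-4, 10, 11), (11, 12, -3), (-3, 12, 11), (11, 10, -4), (-4, 14, 5)
cycles differ ⇒ inequivalent

no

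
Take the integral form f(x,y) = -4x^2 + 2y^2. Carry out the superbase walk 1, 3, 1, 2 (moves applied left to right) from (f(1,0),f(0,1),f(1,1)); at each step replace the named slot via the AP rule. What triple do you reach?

start (-4,2,-2) = (f(1,0),f(0,1),f(1,1))
replace slot 1: 2·(2+(-2)) − (-4) = 4 → (4,2,-2)
replace slot 3: 2·(4+2) − (-2) = 14 → (4,2,14)
replace slot 1: 2·(2+14) − 4 = 28 → (28,2,14)
replace slot 2: 2·(28+14) − 2 = 82 → (28,82,14)

28,82,14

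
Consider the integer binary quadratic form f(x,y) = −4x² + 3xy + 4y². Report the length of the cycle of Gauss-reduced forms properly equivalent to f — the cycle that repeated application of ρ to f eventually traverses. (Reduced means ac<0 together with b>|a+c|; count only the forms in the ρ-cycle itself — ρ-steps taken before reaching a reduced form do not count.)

D = 73, ⌊√D⌋ = 8
river: ρ → (4,5,-3)
river: ρ → (-3,7,2)
river: ρ → (2,5,-6)
river: ρ → (-6,7,1)
river: ρ → (1,7,-6)
river: ρ → (-6,5,2)
river: ρ → (2,7,-3)
river: ρ → (-3,5,4)
river: ρ → (4,3,-4)
river: ρ → (-4,5,3)
river: ρ → (3,7,-2)
river: ρ → (-2,5,6)
river: ρ → (6,7,-1)
river: ρ → (-1,7,6)
river: ρ → (6,5,-2)
river: ρ → (-2,7,3)
river: ρ → (3,5,-4)
river: ρ → (-4,3,4)
ρ-cycle length = 18 (tail of 0 descent steps not counted)

18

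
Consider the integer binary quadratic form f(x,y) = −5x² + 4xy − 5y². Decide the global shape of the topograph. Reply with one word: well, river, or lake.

D = b²−4ac = 4² − 4·(-5)·(-5) = -84
D < 0 ⇒ definite ⇒ every region one sign ⇒ single well

well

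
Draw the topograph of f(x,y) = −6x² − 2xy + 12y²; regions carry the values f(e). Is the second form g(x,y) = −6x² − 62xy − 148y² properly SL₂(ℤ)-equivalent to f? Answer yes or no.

D₁ = 292, D₂ = 292
river cycle of f (length 18): (-6, 10, 8), (8, 6, -8), (-8, 10, 6), (6, 14, -4), (-4, 10, 12), (12, 14, -2), (-2, 14, 12), (12, 10, -4), (-4, 14, 6), (6, 10, -8), … (8 more)
river cycle of g (length 18): (-6, 10, 8), (8, 6, -8), (-8, 10, 6), (6, 14, -4), (-4, 10, 12), (12, 14, -2), (-2, 14, 12), (12, 10, -4), (-4, 14, 6), (6, 10, -8), … (8 more)
cycles coincide ⇒ equivalent

yes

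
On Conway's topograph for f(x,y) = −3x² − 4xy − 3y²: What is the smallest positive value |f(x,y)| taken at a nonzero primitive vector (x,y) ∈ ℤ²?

translate: b→-2 (≡4 mod 6), so (3,4,3)→(3,-2,2)
flip: (3,-2,2)→(2,2,3)
reduced (well bottom): (2,2,3) with a≤c, −a<b≤a
well minimum |f| = |-2| = 2 (negative-definite)

2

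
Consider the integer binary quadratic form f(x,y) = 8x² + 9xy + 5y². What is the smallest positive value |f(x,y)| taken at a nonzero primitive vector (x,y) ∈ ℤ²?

translate: b→-7 (≡9 mod 16), so (8,9,5)→(8,-7,4)
flip: (8,-7,4)→(4,7,8)
translate: b→-1 (≡7 mod 8), so (4,7,8)→(4,-1,5)
reduced (well bottom): (4,-1,5) with a≤c, −a<b≤a
well minimum = a = 4

4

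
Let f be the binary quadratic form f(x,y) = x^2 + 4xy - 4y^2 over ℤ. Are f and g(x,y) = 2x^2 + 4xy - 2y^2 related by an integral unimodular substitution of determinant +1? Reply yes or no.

D₁ = 32, D₂ = 32
river cycle of f (length 2): (-4, 4, 1), (1, 4, -4)
river cycle of g (length 2): (-2, 4, 2), (2, 4, -2)
cycles differ ⇒ inequivalent

no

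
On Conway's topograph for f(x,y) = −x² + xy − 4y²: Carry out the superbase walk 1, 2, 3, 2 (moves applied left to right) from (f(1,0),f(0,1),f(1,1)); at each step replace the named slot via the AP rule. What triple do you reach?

start (-1,-4,-4) = (f(1,0),f(0,1),f(1,1))
replace slot 1: 2·((-4)+(-4)) − (-1) = -15 → (-15,-4,-4)
replace slot 2: 2·((-15)+(-4)) − (-4) = -34 → (-15,-34,-4)
replace slot 3: 2·((-15)+(-34)) − (-4) = -94 → (-15,-34,-94)
replace slot 2: 2·((-15)+(-94)) − (-34) = -184 → (-15,-184,-94)

-15,-184,-94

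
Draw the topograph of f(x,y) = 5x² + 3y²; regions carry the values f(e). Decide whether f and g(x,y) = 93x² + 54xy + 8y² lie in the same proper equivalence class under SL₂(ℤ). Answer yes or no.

D₁ = -60, D₂ = -60
f: flip: (5,0,3)→(3,0,5)
f: reduced (well bottom): (3,0,5) with a≤c, −a<b≤a
g: flip: (93,54,8)→(8,-54,93)
g: translate: b→-6 (≡-54 mod 16), so (8,-54,93)→(8,-6,3)
g: flip: (8,-6,3)→(3,6,8)
g: translate: b→0 (≡6 mod 6), so (3,6,8)→(3,0,5)
g: reduced (well bottom): (3,0,5) with a≤c, −a<b≤a
reduced forms (3, 0, 5) vs (3, 0, 5) ⇒ equivalent

yes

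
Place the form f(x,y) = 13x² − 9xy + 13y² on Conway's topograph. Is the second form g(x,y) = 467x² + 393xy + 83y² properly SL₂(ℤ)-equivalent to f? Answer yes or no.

D₁ = -595, D₂ = -595
f: flip: (13,-9,13)→(13,9,13)
f: reduced (well bottom): (13,9,13) with a≤c, −a<b≤a
g: flip: (467,393,83)→(83,-393,467)
g: translate: b→-61 (≡-393 mod 166), so (83,-393,467)→(83,-61,13)
g: flip: (83,-61,13)→(13,61,83)
g: translate: b→9 (≡61 mod 26), so (13,61,83)→(13,9,13)
g: reduced (well bottom): (13,9,13) with a≤c, −a<b≤a
reduced forms (13, 9, 13) vs (13, 9, 13) ⇒ equivalent

yes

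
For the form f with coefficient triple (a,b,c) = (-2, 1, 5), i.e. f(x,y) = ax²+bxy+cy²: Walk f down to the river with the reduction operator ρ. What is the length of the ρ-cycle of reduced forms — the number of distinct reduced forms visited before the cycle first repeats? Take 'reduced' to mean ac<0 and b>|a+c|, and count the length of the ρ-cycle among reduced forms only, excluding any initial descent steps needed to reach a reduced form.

D = 41, ⌊√D⌋ = 6
descent: ρ → (5,-1,-2)
descent: ρ → (-2,5,2)  [lands on river]
river: ρ → (2,3,-4)
river: ρ → (-4,5,1)
river: ρ → (1,5,-4)
river: ρ → (-4,3,2)
river: ρ → (2,5,-2)
river: ρ → (-2,3,4)
river: ρ → (4,5,-1)
river: ρ → (-1,5,4)
river: ρ → (4,3,-2)
ρ-cycle length = 10 (tail of 2 descent steps not counted)

10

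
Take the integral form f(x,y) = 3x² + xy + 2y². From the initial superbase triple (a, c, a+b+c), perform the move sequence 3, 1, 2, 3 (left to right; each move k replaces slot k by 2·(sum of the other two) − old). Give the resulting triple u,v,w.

start (3,2,6) = (f(1,0),f(0,1),f(1,1))
replace slot 3: 2·(3+2) − 6 = 4 → (3,2,4)
replace slot 1: 2·(2+4) − 3 = 9 → (9,2,4)
replace slot 2: 2·(9+4) − 2 = 24 → (9,24,4)
replace slot 3: 2·(9+24) − 4 = 62 → (9,24,62)

9,24,62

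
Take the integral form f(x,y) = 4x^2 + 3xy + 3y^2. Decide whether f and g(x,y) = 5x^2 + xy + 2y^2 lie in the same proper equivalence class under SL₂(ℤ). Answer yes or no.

D₁ = -39, D₂ = -39
f: flip: (4,3,3)→(3,-3,4)
f: translate: b→3 (≡-3 mod 6), so (3,-3,4)→(3,3,4)
f: reduced (well bottom): (3,3,4) with a≤c, −a<b≤a
g: flip: (5,1,2)→(2,-1,5)
g: reduced (well bottom): (2,-1,5) with a≤c, −a<b≤a
reduced forms (3, 3, 4) vs (2, -1, 5) ⇒ inequivalent

no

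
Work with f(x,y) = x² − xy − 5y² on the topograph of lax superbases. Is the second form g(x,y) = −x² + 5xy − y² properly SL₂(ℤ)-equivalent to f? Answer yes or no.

D₁ = 21, D₂ = 21
river cycle of f (length 2): (1, 3, -3), (-3, 3, 1)
river cycle of g (length 2): (-1, 3, 3), (3, 3, -1)
cycles differ ⇒ inequivalent

no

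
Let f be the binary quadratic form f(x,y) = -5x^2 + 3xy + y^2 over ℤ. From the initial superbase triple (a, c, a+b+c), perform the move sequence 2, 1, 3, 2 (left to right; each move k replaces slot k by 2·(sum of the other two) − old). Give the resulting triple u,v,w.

start (-5,1,-1) = (f(1,0),f(0,1),f(1,1))
replace slot 2: 2·((-5)+(-1)) − 1 = -13 → (-5,-13,-1)
replace slot 1: 2·((-13)+(-1)) − (-5) = -23 → (-23,-13,-1)
replace slot 3: 2·((-23)+(-13)) − (-1) = -71 → (-23,-13,-71)
replace slot 2: 2·((-23)+(-71)) − (-13) = -175 → (-23,-175,-71)

-23,-175,-71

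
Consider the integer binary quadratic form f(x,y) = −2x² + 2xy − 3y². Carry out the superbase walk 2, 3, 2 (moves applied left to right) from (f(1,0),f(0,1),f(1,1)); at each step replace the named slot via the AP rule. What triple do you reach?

start (-2,-3,-3) = (f(1,0),f(0,1),f(1,1))
replace slot 2: 2·((-2)+(-3)) − (-3) = -7 → (-2,-7,-3)
replace slot 3: 2·((-2)+(-7)) − (-3) = -15 → (-2,-7,-15)
replace slot 2: 2·((-2)+(-15)) − (-7) = -27 → (-2,-27,-15)

-2,-27,-15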